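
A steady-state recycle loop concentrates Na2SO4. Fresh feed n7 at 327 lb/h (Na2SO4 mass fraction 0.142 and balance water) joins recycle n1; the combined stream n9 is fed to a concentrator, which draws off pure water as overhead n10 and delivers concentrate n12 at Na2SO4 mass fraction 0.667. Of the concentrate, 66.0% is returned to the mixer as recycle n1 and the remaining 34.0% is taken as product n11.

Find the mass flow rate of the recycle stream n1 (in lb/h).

135.1 lb/h

Overall Na2SO4 balance (none leaves overhead): Na2SO4 in fresh feed = Na2SO4 in product, i.e. 327×0.142 = (1−0.660)·n12·0.667.
n12 = 46.434/(0.667×0.340) = 204.75 lb/h.
Recycle n1 = 0.660×204.75 = 135.14 lb/h.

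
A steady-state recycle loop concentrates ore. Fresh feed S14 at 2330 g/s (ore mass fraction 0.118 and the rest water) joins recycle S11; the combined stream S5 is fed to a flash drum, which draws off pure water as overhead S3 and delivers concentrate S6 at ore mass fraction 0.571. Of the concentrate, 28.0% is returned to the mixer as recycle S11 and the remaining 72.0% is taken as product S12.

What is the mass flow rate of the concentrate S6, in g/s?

668.8 g/s

Overall ore balance (none leaves overhead): ore in fresh feed = ore in product, i.e. 2330×0.118 = (1−0.280)·S6·0.571.
S6 = 274.94/(0.571×0.720) = 668.76 g/s.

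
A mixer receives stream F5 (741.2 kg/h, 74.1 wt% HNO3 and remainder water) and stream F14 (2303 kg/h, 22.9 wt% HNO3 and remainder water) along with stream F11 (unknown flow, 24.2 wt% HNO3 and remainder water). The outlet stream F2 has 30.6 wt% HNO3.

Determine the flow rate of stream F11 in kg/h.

2267 kg/h

Let F11 be the unknown flow. Total out = 3044.2 + F11.
HNO3 balance: 1076.6 + 0.242·F11 = 0.306·(3044.2 + F11)
(0.242 − 0.306)·F11 = 0.306×3044.2 − 1076.6 = -145.09
F11 = -145.09 / -0.064 = 2267 kg/h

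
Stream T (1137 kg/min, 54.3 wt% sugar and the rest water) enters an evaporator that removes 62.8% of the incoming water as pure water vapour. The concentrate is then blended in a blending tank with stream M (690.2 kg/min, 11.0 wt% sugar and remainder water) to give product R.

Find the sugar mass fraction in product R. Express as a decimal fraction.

Vapour removed = 0.628×0.457×1137 = 326.31 kg/min; concentrate = 810.69 kg/min.
sugar reaching the mixer = 617.39 (from concentrate) + 690.2×0.110 = 693.31 kg/min.
Product flow = 810.69 + 690.2 = 1500.9 kg/min; sugar fraction = 0.4619.

0.4619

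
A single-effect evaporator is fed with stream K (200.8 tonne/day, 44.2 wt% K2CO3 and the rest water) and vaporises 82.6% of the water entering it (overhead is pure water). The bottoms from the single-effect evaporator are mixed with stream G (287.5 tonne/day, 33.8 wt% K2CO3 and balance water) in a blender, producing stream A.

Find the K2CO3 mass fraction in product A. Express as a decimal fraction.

0.470

Vapour removed = 0.826×0.558×200.8 = 92.55 tonne/day; concentrate = 108.25 tonne/day.
K2CO3 reaching the mixer = 88.754 (from concentrate) + 287.5×0.338 = 185.93 tonne/day.
Product flow = 108.25 + 287.5 = 395.75 tonne/day; K2CO3 fraction = 0.470.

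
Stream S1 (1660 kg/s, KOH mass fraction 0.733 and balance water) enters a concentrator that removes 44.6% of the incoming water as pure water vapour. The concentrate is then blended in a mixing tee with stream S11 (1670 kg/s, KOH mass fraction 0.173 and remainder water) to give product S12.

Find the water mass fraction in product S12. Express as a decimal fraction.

0.519

Vapour removed = 0.446×0.267×1660 = 197.68 kg/s; concentrate = 1462.3 kg/s.
water reaching the mixer = 245.54 (from concentrate) + 1670×0.827 = 1626.6 kg/s.
Product flow = 1462.3 + 1670 = 3132.3 kg/s; water fraction = 0.519.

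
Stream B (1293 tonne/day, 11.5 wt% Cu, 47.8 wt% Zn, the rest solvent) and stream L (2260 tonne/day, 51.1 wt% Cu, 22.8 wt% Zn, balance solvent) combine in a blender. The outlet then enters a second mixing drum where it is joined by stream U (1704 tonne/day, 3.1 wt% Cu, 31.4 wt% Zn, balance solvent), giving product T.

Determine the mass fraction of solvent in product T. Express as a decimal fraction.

0.4246

Overall, product flow = 5257 tonne/day.
solvent in = 1293×0.407 + 2260×0.261 + 1704×0.655 = 2232.2 tonne/day.
solvent fraction in T = 0.4246.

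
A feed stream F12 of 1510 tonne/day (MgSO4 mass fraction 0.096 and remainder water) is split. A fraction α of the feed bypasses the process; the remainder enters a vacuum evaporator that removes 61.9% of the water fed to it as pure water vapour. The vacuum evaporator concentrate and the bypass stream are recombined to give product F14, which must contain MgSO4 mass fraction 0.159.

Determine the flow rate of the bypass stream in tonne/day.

440.8 tonne/day

All 1510×0.096 = 144.96 tonne/day of MgSO4 reaches F14, so F14 = 144.96/0.159 = 911.7 tonne/day and vapour = 598.3 tonne/day.
The evaporator receives (1−α)·1510 of feed at 0.904 water and removes 0.619 of that water:
0.619×0.904×(1−α)×1510 = 598.3
(1−α) = 598.3/844.96 = 0.7081;  α = 0.2919.
Bypass flow = 0.2919×1510 = 440.79 tonne/day.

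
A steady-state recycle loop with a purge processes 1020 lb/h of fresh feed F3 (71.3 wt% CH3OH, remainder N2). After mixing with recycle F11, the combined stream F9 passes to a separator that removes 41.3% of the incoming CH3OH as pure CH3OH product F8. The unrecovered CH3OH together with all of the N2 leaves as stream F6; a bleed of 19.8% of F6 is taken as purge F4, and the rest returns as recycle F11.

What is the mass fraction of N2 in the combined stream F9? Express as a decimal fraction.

N2 enters only via F3 and leaves only via the purge: 1020×0.287 = 0.198×(N2 in F6), and the separator passes all N2, so N2 in F9 = N2 in F6 = 1478.5 lb/h.
CH3OH in F9: m_A = 1020×0.713 + (1−0.198)·(1−0.413)·m_A, so m_A = 727.26/0.5292 = 1374.2 lb/h.
F9 = 1374.2 + 1478.5 = 2852.7 lb/h.
N2 fraction in F9 = 1478.5/2852.7 = 0.5183.

0.5183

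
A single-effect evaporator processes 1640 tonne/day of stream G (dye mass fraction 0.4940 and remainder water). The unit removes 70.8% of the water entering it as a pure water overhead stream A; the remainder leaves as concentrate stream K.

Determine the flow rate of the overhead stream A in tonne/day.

water entering = 1640×0.506 = 829.84 tonne/day; overhead removed = 0.708×829.84 = 587.53 tonne/day.

587.5 tonne/day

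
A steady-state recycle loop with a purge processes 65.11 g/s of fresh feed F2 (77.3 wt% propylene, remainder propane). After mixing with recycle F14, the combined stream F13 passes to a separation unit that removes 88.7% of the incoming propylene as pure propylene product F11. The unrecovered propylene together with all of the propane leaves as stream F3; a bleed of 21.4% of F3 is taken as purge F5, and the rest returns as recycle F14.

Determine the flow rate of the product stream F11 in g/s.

48.99 g/s

propylene in F13: m_A = 65.11×0.773 + (1−0.214)·(1−0.887)·m_A, so m_A = 50.33/0.9112 = 55.236 g/s.
Product F11 = 0.887×55.236 = 48.994 g/s.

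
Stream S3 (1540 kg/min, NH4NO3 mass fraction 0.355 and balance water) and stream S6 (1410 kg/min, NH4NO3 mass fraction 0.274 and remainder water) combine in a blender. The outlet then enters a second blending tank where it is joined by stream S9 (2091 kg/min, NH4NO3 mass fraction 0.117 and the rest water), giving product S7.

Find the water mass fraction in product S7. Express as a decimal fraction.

Overall, product flow = 5041 kg/min.
water in = 1540×0.645 + 1410×0.726 + 2091×0.883 = 3863.3 kg/min.
water fraction in S7 = 0.766.

0.766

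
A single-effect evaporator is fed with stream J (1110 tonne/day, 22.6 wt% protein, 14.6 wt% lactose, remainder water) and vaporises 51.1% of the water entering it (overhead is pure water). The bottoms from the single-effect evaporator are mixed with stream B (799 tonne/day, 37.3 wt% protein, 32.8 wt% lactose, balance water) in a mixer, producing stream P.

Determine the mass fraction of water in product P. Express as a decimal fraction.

Vapour removed = 0.511×0.628×1110 = 356.21 tonne/day; concentrate = 753.79 tonne/day.
water reaching the mixer = 340.87 (from concentrate) + 799×0.299 = 579.77 tonne/day.
Product flow = 753.79 + 799 = 1552.8 tonne/day; water fraction = 0.373.

0.373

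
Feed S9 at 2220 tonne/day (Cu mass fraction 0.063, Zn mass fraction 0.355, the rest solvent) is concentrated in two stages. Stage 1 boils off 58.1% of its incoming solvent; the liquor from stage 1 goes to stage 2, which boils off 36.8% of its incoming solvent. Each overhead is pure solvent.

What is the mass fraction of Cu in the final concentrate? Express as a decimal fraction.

solvent in feed = 2220×0.582 = 1292 tonne/day.
After stage 1: solvent left = (1−0.581)×1292 = 541.36; stream total = 1469.3 tonne/day.
After stage 2: solvent left = (1−0.368)×541.36 = 342.14; final concentrate = 1270.1 tonne/day.
Cu fraction = 139.86/1270.1 = 0.110.

0.110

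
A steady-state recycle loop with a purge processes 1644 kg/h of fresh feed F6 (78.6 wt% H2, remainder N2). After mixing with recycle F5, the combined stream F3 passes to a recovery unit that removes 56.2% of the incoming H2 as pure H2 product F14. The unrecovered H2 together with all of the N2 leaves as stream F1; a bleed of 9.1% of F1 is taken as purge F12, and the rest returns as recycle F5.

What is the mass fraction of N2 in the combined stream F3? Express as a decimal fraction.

0.6429

N2 enters only via F6 and leaves only via the purge: 1644×0.214 = 0.091×(N2 in F1), and the recovery unit passes all N2, so N2 in F3 = N2 in F1 = 3866.1 kg/h.
H2 in F3: m_A = 1644×0.786 + (1−0.091)·(1−0.562)·m_A, so m_A = 1292.2/0.6019 = 2147 kg/h.
F3 = 2147 + 3866.1 = 6013.1 kg/h.
N2 fraction in F3 = 3866.1/6013.1 = 0.6429.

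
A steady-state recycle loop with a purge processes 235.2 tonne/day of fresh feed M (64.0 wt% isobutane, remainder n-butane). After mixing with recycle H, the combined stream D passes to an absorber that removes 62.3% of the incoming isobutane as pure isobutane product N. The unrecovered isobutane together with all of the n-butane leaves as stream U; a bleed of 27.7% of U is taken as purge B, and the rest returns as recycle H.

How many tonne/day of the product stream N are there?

isobutane in D: m_A = 235.2×0.640 + (1−0.277)·(1−0.623)·m_A, so m_A = 150.53/0.7274 = 206.93 tonne/day.
Product N = 0.623×206.93 = 128.92 tonne/day.

128.9 tonne/day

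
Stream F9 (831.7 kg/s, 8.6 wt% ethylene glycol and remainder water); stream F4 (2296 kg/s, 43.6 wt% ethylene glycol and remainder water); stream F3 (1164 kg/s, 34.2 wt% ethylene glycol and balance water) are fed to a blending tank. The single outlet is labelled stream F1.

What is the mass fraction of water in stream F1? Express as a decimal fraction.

Total flow out = 831.7 + 2296 + 1164 = 4291.7 kg/s.
water in = 831.7×0.914 + 2296×0.564 + 1164×0.658 = 2821 kg/s.
water mass fraction in F1 = 2821/4291.7 = 0.6573.

0.6573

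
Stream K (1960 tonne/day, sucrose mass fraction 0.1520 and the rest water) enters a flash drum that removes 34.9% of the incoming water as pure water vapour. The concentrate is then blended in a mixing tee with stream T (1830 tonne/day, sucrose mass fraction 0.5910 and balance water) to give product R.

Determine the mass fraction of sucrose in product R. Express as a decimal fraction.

Vapour removed = 0.349×0.848×1960 = 580.07 tonne/day; concentrate = 1379.9 tonne/day.
sucrose reaching the mixer = 297.92 (from concentrate) + 1830×0.591 = 1379.5 tonne/day.
Product flow = 1379.9 + 1830 = 3209.9 tonne/day; sucrose fraction = 0.4297.

0.4297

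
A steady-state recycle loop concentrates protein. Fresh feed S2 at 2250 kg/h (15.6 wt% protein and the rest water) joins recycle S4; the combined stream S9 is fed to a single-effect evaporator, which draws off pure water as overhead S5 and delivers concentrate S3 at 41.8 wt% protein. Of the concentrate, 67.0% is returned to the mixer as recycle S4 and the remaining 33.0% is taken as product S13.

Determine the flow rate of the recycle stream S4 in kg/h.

Overall protein balance (none leaves overhead): protein in fresh feed = protein in product, i.e. 2250×0.156 = (1−0.670)·S3·0.418.
S3 = 351/(0.418×0.330) = 2544.6 kg/h.
Recycle S4 = 0.670×2544.6 = 1704.9 kg/h.

1705 kg/h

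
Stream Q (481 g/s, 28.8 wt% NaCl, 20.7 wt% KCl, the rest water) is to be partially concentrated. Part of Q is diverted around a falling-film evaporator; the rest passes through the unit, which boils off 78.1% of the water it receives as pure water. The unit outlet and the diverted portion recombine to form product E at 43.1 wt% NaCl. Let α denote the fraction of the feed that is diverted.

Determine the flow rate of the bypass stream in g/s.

All 481×0.288 = 138.53 g/s of NaCl reaches E, so E = 138.53/0.431 = 321.41 g/s and vapour = 159.59 g/s.
The evaporator receives (1−α)·481 of feed at 0.505 water and removes 0.781 of that water:
0.781×0.505×(1−α)×481 = 159.59
(1−α) = 159.59/189.71 = 0.8412;  α = 0.1588.
Bypass flow = 0.1588×481 = 76.367 g/s.

76.37 g/s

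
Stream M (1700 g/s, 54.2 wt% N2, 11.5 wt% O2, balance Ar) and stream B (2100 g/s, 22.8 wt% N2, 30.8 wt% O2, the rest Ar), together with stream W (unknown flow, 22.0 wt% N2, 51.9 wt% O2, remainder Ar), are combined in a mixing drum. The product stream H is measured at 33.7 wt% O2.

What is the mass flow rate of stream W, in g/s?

Let W be the unknown flow. Total out = 3800 + W.
O2 balance: 842.3 + 0.519·W = 0.337·(3800 + W)
(0.519 − 0.337)·W = 0.337×3800 − 842.3 = 438.3
W = 438.3 / 0.182 = 2408.2 g/s

2408 g/s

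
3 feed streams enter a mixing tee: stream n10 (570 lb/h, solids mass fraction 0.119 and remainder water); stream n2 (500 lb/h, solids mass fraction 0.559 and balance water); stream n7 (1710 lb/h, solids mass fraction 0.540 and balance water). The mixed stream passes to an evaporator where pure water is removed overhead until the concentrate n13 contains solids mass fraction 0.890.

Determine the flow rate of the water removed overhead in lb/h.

solids entering = 570×0.119 + 500×0.559 + 1710×0.540 = 1270.7 lb/h.
All solids reports to n13, so n13 = 1270.7/0.890 = 1427.8 lb/h.
Total feed = 2780 lb/h; overhead = 2780 − 1427.8 = 1352.2 lb/h.

1352 lb/h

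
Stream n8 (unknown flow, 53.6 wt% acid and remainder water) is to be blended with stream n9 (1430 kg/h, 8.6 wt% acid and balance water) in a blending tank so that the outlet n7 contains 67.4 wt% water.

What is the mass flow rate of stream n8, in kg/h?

1634 kg/h

Let n8 be the unknown flow. Total out = 1430 + n8.
water balance: 1307 + 0.464·n8 = 0.674·(1430 + n8)
(0.464 − 0.674)·n8 = 0.674×1430 − 1307 = -343.2
n8 = -343.2 / -0.210 = 1634.3 kg/h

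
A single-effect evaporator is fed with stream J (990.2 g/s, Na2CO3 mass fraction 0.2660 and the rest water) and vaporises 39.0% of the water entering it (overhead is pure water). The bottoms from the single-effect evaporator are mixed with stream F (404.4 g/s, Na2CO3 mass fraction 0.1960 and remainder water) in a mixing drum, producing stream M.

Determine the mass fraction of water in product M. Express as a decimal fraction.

Vapour removed = 0.390×0.734×990.2 = 283.45 g/s; concentrate = 706.75 g/s.
water reaching the mixer = 443.35 (from concentrate) + 404.4×0.804 = 768.49 g/s.
Product flow = 706.75 + 404.4 = 1111.1 g/s; water fraction = 0.6916.

0.6916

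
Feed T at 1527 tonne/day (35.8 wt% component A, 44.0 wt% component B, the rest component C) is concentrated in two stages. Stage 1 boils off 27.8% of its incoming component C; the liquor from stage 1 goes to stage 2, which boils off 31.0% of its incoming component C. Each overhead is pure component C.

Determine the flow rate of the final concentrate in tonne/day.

1372 tonne/day

component C in feed = 1527×0.202 = 308.45 tonne/day.
After stage 1: component C left = (1−0.278)×308.45 = 222.7; stream total = 1441.2 tonne/day.
After stage 2: component C left = (1−0.310)×222.7 = 153.67; final concentrate = 1372.2 tonne/day.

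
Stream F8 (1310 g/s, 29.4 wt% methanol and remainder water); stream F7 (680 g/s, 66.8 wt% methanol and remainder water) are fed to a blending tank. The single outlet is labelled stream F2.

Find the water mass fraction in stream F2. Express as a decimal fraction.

Total flow out = 1310 + 680 = 1990 g/s.
water in = 1310×0.706 + 680×0.332 = 1150.6 g/s.
water mass fraction in F2 = 1150.6/1990 = 0.5782.

0.5782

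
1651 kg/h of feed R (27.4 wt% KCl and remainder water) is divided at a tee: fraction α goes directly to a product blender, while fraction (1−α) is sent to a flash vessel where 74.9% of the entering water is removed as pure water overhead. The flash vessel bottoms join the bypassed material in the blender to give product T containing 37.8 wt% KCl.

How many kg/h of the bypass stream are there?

815.6 kg/h

All 1651×0.274 = 452.37 kg/h of KCl reaches T, so T = 452.37/0.378 = 1196.8 kg/h and vapour = 454.24 kg/h.
The evaporator receives (1−α)·1651 of feed at 0.726 water and removes 0.749 of that water:
0.749×0.726×(1−α)×1651 = 454.24
(1−α) = 454.24/897.77 = 0.5060;  α = 0.4940.
Bypass flow = 0.4940×1651 = 815.65 kg/h.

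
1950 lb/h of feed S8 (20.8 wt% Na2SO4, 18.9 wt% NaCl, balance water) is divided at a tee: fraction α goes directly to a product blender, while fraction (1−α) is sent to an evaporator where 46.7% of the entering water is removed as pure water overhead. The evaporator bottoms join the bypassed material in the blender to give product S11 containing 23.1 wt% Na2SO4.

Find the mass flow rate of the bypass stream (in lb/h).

All 1950×0.208 = 405.6 lb/h of Na2SO4 reaches S11, so S11 = 405.6/0.231 = 1755.8 lb/h and vapour = 194.16 lb/h.
The evaporator receives (1−α)·1950 of feed at 0.603 water and removes 0.467 of that water:
0.467×0.603×(1−α)×1950 = 194.16
(1−α) = 194.16/549.12 = 0.3536;  α = 0.6464.
Bypass flow = 0.6464×1950 = 1260.5 lb/h.

1261 lb/h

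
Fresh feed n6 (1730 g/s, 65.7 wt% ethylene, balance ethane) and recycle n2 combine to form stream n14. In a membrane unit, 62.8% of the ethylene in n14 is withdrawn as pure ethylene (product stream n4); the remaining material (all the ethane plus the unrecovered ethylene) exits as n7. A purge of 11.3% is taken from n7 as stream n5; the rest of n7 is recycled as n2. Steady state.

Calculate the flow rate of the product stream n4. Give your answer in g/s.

1065 g/s

ethylene in n14: m_A = 1730×0.657 + (1−0.113)·(1−0.628)·m_A, so m_A = 1136.6/0.6700 = 1696.3 g/s.
Product n4 = 0.628×1696.3 = 1065.3 g/s.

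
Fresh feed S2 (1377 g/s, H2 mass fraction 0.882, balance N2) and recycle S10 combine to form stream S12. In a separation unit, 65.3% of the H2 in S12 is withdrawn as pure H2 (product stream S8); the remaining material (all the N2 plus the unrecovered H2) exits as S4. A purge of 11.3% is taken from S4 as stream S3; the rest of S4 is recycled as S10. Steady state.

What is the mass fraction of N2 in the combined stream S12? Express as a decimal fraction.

0.450

N2 enters only via S2 and leaves only via the purge: 1377×0.118 = 0.113×(N2 in S4), and the separation unit passes all N2, so N2 in S12 = N2 in S4 = 1437.9 g/s.
H2 in S12: m_A = 1377×0.882 + (1−0.113)·(1−0.653)·m_A, so m_A = 1214.5/0.6922 = 1754.5 g/s.
S12 = 1754.5 + 1437.9 = 3192.5 g/s.
N2 fraction in S12 = 1437.9/3192.5 = 0.450.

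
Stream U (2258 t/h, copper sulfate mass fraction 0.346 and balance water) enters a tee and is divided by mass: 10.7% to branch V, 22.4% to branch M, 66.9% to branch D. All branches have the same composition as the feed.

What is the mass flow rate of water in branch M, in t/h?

Branch M total = 0.224×2258 = 505.79 t/h.
water in M = 0.654×505.79 = 330.79 t/h.

330.8 t/h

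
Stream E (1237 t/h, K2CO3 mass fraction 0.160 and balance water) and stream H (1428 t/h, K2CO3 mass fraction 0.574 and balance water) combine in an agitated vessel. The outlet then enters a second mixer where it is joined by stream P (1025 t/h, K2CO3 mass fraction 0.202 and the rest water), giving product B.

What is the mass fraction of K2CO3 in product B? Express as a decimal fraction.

Overall, product flow = 3690 t/h.
K2CO3 in = 1237×0.160 + 1428×0.574 + 1025×0.202 = 1224.6 t/h.
K2CO3 fraction in B = 0.332.

0.332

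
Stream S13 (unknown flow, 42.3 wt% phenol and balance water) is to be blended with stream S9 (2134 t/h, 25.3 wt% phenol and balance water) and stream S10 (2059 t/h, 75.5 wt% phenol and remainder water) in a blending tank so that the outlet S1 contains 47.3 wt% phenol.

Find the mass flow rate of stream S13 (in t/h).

2223 t/h

Let S13 be the unknown flow. Total out = 4193 + S13.
phenol balance: 2094.4 + 0.423·S13 = 0.473·(4193 + S13)
(0.423 − 0.473)·S13 = 0.473×4193 − 2094.4 = -111.16
S13 = -111.16 / -0.050 = 2223.2 t/h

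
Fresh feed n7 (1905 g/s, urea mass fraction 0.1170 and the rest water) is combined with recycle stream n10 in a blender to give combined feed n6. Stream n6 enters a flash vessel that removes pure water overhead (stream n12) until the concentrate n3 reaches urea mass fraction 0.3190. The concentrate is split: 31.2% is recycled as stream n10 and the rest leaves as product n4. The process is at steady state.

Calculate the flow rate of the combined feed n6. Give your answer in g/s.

2222 g/s

Overall urea balance (none leaves overhead): urea in fresh feed = urea in product, i.e. 1905×0.117 = (1−0.312)·n3·0.319.
n3 = 222.89/(0.319×0.688) = 1015.6 g/s.
Recycle n10 = 0.312×1015.6 = 316.85 g/s.
Combined feed n6 = 1905 + 316.85 = 2221.9 g/s.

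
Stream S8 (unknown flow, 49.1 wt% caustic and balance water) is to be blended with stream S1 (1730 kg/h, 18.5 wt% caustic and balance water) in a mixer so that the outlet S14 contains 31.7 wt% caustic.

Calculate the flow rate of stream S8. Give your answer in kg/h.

Let S8 be the unknown flow. Total out = 1730 + S8.
caustic balance: 320.05 + 0.491·S8 = 0.317·(1730 + S8)
(0.491 − 0.317)·S8 = 0.317×1730 − 320.05 = 228.36
S8 = 228.36 / 0.174 = 1312.4 kg/h

1312 kg/h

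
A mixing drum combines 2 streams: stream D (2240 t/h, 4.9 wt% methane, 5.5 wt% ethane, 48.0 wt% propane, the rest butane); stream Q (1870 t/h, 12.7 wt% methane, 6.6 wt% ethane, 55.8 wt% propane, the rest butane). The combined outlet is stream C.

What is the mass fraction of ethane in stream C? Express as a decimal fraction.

Total flow out = 2240 + 1870 = 4110 t/h.
ethane in = 2240×0.055 + 1870×0.066 = 246.62 t/h.
ethane mass fraction in C = 246.62/4110 = 0.060.

0.060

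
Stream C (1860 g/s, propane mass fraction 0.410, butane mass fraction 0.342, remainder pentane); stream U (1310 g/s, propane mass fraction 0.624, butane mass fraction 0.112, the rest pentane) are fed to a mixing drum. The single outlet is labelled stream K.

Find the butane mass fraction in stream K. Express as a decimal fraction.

0.247

Total flow out = 1860 + 1310 = 3170 g/s.
butane in = 1860×0.342 + 1310×0.112 = 782.84 g/s.
butane mass fraction in K = 782.84/3170 = 0.247.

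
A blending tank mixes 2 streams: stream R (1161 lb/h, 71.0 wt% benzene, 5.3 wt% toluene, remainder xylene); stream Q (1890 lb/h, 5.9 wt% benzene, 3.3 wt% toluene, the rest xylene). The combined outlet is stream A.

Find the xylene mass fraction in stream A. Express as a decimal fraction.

0.653

Total flow out = 1161 + 1890 = 3051 lb/h.
xylene in = 1161×0.237 + 1890×0.908 = 1991.3 lb/h.
xylene mass fraction in A = 1991.3/3051 = 0.653.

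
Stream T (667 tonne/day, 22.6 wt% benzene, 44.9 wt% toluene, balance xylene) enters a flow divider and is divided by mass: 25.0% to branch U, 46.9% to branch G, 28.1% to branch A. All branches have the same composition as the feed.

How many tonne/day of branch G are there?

312.8 tonne/day

Branch G flow = 0.469×667 = 312.82 tonne/day.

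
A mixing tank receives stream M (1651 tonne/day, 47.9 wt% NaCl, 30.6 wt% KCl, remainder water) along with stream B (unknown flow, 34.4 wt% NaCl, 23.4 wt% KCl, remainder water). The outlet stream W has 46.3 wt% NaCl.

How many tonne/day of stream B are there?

222 tonne/day

Let B be the unknown flow. Total out = 1651 + B.
NaCl balance: 790.83 + 0.344·B = 0.463·(1651 + B)
(0.344 − 0.463)·B = 0.463×1651 − 790.83 = -26.416
B = -26.416 / -0.119 = 221.98 tonne/day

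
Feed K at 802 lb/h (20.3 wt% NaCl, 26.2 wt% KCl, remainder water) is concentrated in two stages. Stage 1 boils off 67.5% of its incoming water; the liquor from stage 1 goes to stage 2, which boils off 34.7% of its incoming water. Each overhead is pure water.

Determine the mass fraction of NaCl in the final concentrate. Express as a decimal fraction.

0.3509

water in feed = 802×0.535 = 429.07 lb/h.
After stage 1: water left = (1−0.675)×429.07 = 139.45; stream total = 512.38 lb/h.
After stage 2: water left = (1−0.347)×139.45 = 91.059; final concentrate = 463.99 lb/h.
NaCl fraction = 162.81/463.99 = 0.3509.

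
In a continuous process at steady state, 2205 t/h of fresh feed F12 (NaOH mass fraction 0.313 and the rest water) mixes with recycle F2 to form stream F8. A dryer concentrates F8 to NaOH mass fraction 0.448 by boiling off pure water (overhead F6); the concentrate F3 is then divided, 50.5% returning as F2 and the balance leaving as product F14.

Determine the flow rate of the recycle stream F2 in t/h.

1572 t/h

Overall NaOH balance (none leaves overhead): NaOH in fresh feed = NaOH in product, i.e. 2205×0.313 = (1−0.505)·F3·0.448.
F3 = 690.16/(0.448×0.495) = 3112.2 t/h.
Recycle F2 = 0.505×3112.2 = 1571.7 t/h.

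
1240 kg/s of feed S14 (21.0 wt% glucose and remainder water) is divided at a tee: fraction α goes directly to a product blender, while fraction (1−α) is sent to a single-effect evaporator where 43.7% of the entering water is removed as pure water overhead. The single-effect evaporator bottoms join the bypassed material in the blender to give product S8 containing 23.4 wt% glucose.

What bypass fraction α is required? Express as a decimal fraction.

All 1240×0.210 = 260.4 kg/s of glucose reaches S8, so S8 = 260.4/0.234 = 1112.8 kg/s and vapour = 127.18 kg/s.
The evaporator receives (1−α)·1240 of feed at 0.790 water and removes 0.437 of that water:
0.437×0.790×(1−α)×1240 = 127.18
(1−α) = 127.18/428.09 = 0.2971;  α = 0.7029.

0.703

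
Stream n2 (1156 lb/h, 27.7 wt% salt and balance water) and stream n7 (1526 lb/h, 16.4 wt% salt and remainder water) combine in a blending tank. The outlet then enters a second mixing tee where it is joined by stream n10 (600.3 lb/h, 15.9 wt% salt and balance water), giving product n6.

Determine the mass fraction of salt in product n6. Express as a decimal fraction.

Overall, product flow = 3282.3 lb/h.
salt in = 1156×0.277 + 1526×0.164 + 600.3×0.159 = 665.92 lb/h.
salt fraction in n6 = 0.2029.

0.2029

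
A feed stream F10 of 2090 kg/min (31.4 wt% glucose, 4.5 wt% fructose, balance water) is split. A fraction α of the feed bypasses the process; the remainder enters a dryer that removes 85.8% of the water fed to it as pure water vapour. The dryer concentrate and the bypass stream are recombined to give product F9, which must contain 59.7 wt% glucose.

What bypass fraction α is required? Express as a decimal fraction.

0.138

All 2090×0.314 = 656.26 kg/min of glucose reaches F9, so F9 = 656.26/0.597 = 1099.3 kg/min and vapour = 990.74 kg/min.
The evaporator receives (1−α)·2090 of feed at 0.641 water and removes 0.858 of that water:
0.858×0.641×(1−α)×2090 = 990.74
(1−α) = 990.74/1149.5 = 0.8619;  α = 0.1381.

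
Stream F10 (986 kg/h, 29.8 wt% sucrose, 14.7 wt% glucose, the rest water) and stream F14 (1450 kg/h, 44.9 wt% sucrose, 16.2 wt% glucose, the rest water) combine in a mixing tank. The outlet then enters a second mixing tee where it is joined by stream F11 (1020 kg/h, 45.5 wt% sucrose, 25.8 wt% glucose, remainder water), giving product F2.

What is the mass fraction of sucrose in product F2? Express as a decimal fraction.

Overall, product flow = 3456 kg/h.
sucrose in = 986×0.298 + 1450×0.449 + 1020×0.455 = 1409 kg/h.
sucrose fraction in F2 = 0.408.

0.408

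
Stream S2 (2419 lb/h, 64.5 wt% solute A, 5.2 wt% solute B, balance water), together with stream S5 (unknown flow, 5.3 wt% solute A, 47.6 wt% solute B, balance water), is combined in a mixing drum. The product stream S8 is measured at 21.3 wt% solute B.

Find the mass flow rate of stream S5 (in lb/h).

1481 lb/h

Let S5 be the unknown flow. Total out = 2419 + S5.
solute B balance: 125.79 + 0.476·S5 = 0.213·(2419 + S5)
(0.476 − 0.213)·S5 = 0.213×2419 − 125.79 = 389.46
S5 = 389.46 / 0.263 = 1480.8 lb/h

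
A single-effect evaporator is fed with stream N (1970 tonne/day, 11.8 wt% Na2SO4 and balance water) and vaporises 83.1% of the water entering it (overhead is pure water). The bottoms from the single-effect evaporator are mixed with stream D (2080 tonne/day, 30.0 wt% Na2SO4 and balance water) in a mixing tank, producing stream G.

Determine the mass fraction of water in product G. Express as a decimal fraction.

Vapour removed = 0.831×0.882×1970 = 1443.9 tonne/day; concentrate = 526.1 tonne/day.
water reaching the mixer = 293.64 (from concentrate) + 2080×0.700 = 1749.6 tonne/day.
Product flow = 526.1 + 2080 = 2606.1 tonne/day; water fraction = 0.671.

0.671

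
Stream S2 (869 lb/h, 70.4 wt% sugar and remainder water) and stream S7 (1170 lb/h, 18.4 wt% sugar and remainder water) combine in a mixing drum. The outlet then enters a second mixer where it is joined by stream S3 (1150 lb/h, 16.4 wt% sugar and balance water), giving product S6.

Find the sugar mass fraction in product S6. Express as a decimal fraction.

0.318

Overall, product flow = 3189 lb/h.
sugar in = 869×0.704 + 1170×0.184 + 1150×0.164 = 1015.7 lb/h.
sugar fraction in S6 = 0.318.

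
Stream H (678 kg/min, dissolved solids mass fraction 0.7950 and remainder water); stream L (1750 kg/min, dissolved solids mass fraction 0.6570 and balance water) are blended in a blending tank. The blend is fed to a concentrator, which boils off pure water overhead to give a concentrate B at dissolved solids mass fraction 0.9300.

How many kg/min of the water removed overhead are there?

dissolved solids entering = 678×0.795 + 1750×0.657 = 1688.8 kg/min.
All dissolved solids reports to B, so B = 1688.8/0.930 = 1815.9 kg/min.
Total feed = 2428 kg/min; overhead = 2428 − 1815.9 = 612.13 kg/min.

612.1 kg/min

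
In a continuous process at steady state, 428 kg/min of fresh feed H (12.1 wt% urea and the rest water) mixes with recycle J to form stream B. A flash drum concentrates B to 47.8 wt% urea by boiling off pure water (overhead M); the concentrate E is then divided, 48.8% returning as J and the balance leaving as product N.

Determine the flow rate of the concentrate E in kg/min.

Overall urea balance (none leaves overhead): urea in fresh feed = urea in product, i.e. 428×0.121 = (1−0.488)·E·0.478.
E = 51.788/(0.478×0.512) = 211.61 kg/min.

211.6 kg/min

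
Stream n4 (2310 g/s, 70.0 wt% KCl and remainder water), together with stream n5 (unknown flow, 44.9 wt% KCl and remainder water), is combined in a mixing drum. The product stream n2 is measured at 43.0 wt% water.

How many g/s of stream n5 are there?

Let n5 be the unknown flow. Total out = 2310 + n5.
water balance: 693 + 0.551·n5 = 0.430·(2310 + n5)
(0.551 − 0.430)·n5 = 0.430×2310 − 693 = 300.3
n5 = 300.3 / 0.121 = 2481.8 g/s

2482 g/s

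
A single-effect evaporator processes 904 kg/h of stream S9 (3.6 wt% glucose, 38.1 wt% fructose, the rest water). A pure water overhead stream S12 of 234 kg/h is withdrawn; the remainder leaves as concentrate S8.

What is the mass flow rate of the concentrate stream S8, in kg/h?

670 kg/h

Concentrate = 904 − 234 = 670 kg/h.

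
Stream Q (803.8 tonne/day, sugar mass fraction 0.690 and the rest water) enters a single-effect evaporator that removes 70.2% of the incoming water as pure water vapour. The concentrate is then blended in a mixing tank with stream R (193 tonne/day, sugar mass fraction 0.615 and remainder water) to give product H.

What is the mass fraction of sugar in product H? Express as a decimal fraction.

Vapour removed = 0.702×0.310×803.8 = 174.92 tonne/day; concentrate = 628.88 tonne/day.
sugar reaching the mixer = 554.62 (from concentrate) + 193×0.615 = 673.32 tonne/day.
Product flow = 628.88 + 193 = 821.88 tonne/day; sugar fraction = 0.819.

0.819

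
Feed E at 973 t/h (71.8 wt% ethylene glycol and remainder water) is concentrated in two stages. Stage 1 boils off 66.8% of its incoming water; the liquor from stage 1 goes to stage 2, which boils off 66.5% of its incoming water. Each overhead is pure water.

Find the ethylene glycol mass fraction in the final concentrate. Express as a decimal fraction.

0.958

water in feed = 973×0.282 = 274.39 t/h.
After stage 1: water left = (1−0.668)×274.39 = 91.096; stream total = 789.71 t/h.
After stage 2: water left = (1−0.665)×91.096 = 30.517; final concentrate = 729.13 t/h.
ethylene glycol fraction = 698.61/729.13 = 0.958.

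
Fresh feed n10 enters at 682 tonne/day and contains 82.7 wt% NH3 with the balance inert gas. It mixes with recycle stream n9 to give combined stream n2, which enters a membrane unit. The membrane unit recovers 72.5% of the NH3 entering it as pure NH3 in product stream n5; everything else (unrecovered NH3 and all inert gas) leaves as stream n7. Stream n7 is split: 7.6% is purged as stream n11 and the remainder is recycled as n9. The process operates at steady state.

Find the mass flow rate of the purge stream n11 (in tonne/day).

inert gas enters only via n10 and leaves only via the purge: 682×0.173 = 0.076×(inert gas in n7), and the membrane unit passes all inert gas, so inert gas in n2 = inert gas in n7 = 1552.4 tonne/day.
NH3 in n2: m_A = 682×0.827 + (1−0.076)·(1−0.725)·m_A, so m_A = 564.01/0.7459 = 756.15 tonne/day.
n7 = (1−0.725)×756.15 + 1552.4 = 1760.4 tonne/day.
Purge n11 = 0.076×1760.4 = 133.79 tonne/day.

133.8 tonne/day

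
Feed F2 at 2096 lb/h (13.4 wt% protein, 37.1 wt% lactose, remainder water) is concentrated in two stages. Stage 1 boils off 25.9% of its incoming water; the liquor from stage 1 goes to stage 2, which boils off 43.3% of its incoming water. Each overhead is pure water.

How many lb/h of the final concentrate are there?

1494 lb/h

water in feed = 2096×0.495 = 1037.5 lb/h.
After stage 1: water left = (1−0.259)×1037.5 = 768.8; stream total = 1827.3 lb/h.
After stage 2: water left = (1−0.433)×768.8 = 435.91; final concentrate = 1494.4 lb/h.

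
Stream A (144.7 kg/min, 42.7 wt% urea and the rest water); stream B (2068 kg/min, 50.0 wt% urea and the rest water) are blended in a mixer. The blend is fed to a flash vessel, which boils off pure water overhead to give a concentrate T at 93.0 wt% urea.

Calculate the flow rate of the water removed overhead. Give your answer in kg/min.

1034 kg/min

urea entering = 144.7×0.427 + 2068×0.500 = 1095.8 kg/min.
All urea reports to T, so T = 1095.8/0.930 = 1178.3 kg/min.
Total feed = 2212.7 kg/min; overhead = 2212.7 − 1178.3 = 1034.4 kg/min.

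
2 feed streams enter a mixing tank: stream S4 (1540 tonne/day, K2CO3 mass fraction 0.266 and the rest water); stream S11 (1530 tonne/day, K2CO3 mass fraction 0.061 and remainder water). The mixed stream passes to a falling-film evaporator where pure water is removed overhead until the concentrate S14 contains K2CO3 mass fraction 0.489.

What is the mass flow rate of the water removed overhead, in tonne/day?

K2CO3 entering = 1540×0.266 + 1530×0.061 = 502.97 tonne/day.
All K2CO3 reports to S14, so S14 = 502.97/0.489 = 1028.6 tonne/day.
Total feed = 3070 tonne/day; overhead = 3070 − 1028.6 = 2041.4 tonne/day.

2041 tonne/day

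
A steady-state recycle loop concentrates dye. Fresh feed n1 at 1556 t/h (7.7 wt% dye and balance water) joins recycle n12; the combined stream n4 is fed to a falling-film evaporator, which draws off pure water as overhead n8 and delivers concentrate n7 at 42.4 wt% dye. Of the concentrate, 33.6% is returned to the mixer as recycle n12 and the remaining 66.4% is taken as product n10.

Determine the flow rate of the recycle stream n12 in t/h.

Overall dye balance (none leaves overhead): dye in fresh feed = dye in product, i.e. 1556×0.077 = (1−0.336)·n7·0.424.
n7 = 119.81/(0.424×0.664) = 425.57 t/h.
Recycle n12 = 0.336×425.57 = 142.99 t/h.

143 t/h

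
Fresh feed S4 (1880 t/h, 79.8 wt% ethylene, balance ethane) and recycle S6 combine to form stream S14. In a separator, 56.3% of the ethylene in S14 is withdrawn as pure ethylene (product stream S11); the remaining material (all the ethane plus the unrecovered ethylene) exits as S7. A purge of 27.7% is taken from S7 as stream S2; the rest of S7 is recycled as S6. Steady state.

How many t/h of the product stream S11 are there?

1235 t/h

ethylene in S14: m_A = 1880×0.798 + (1−0.277)·(1−0.563)·m_A, so m_A = 1500.2/0.6840 = 2193.2 t/h.
Product S11 = 0.563×2193.2 = 1234.8 t/h.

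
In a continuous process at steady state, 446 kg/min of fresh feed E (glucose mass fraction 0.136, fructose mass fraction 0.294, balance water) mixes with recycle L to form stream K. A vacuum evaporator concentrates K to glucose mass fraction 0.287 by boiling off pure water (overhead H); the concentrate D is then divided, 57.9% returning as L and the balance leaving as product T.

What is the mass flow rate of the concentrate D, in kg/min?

Overall glucose balance (none leaves overhead): glucose in fresh feed = glucose in product, i.e. 446×0.136 = (1−0.579)·D·0.287.
D = 60.656/(0.287×0.421) = 502.01 kg/min.

502 kg/min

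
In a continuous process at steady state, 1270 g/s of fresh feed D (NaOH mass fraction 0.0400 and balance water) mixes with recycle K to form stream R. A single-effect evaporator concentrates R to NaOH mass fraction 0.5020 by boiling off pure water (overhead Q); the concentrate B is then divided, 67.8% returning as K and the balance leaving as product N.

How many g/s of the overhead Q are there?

Overall NaOH balance (none leaves overhead): NaOH in fresh feed = NaOH in product, i.e. 1270×0.040 = (1−0.678)·B·0.502.
B = 50.8/(0.502×0.322) = 314.27 g/s.
Recycle K = 0.678×314.27 = 213.08 g/s.
Combined feed R = 1270 + 213.08 = 1483.1 g/s.
Overhead Q = R − B = 1483.1 − 314.27 = 1168.8 g/s.

1169 g/s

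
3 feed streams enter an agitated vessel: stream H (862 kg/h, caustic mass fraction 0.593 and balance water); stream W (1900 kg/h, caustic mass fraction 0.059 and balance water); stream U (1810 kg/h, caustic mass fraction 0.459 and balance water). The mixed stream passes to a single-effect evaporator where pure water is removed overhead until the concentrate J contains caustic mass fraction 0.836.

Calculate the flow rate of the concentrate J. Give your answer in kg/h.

caustic entering = 862×0.593 + 1900×0.059 + 1810×0.459 = 1454.1 kg/h.
All caustic reports to J, so J = 1454.1/0.836 = 1739.3 kg/h.

1739 kg/h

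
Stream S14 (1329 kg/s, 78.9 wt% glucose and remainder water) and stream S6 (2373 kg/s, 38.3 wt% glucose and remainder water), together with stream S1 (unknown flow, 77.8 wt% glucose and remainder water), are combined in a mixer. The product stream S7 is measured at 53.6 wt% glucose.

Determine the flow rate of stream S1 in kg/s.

110.9 kg/s

Let S1 be the unknown flow. Total out = 3702 + S1.
glucose balance: 1957.4 + 0.778·S1 = 0.536·(3702 + S1)
(0.778 − 0.536)·S1 = 0.536×3702 − 1957.4 = 26.832
S1 = 26.832 / 0.242 = 110.88 kg/s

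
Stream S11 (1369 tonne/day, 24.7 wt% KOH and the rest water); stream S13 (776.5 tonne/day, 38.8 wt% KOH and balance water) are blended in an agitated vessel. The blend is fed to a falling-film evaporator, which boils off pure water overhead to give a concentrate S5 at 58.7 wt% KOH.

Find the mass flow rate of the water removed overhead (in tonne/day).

KOH entering = 1369×0.247 + 776.5×0.388 = 639.42 tonne/day.
All KOH reports to S5, so S5 = 639.42/0.587 = 1089.3 tonne/day.
Total feed = 2145.5 tonne/day; overhead = 2145.5 − 1089.3 = 1056.2 tonne/day.

1056 tonne/day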